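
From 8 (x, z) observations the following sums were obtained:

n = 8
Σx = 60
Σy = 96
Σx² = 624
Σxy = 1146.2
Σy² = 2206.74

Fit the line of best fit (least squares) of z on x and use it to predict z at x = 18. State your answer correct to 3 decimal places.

Sxx = Σx² − (Σx)²/n = 624 − 450 = 174
Sxy = Σxy − (Σx)(Σy)/n = 1146.2 − 720 = 426.2
b = Sxy/Sxx = 426.2/174 = 2.449425
a = ȳ − b·x̄ = 12 − 2.449425·7.5 = -6.370690
ŷ(18) = a + b·18 = -6.370690 + 2.449425·18 = 37.718966

37.719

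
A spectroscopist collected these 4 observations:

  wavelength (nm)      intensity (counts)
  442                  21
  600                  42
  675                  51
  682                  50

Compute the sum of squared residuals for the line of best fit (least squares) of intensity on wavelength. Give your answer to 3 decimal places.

n = 4, Σx = 2399, Σy = 164, Σxy = 103007, Σx² = 1476113, Σy² = 7306
Sxx = Σx² − (Σx)²/n = 1476113 − 1438800.25 = 37312.75
Sxy = Σxy − (Σx)(Σy)/n = 103007 − 98359 = 4648
Syy = Σy² − (Σy)²/n = 7306 − 6724 = 582
b = Sxy/Sxx = 4648/37312.75 = 0.124569
SSE = Syy − b·Sxy = 582 − 0.124569·4648 = 3.004777

3.005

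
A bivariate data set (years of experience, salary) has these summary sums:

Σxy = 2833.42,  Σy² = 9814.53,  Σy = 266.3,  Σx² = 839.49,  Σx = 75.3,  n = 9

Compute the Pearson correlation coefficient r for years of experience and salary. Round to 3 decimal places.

0.951

Sxx = Σx² − (Σx)²/n = 839.49 − 630.01 = 209.48
Sxy = Σxy − (Σx)(Σy)/n = 2833.42 − 2228.043333 = 605.376667
Syy = Σy² − (Σy)²/n = 9814.53 − 7879.521111 = 1935.008889
r = Sxy/√(Sxx·Syy) = 605.376667/√(405345.662044) = 605.376667/636.667623 = 0.950852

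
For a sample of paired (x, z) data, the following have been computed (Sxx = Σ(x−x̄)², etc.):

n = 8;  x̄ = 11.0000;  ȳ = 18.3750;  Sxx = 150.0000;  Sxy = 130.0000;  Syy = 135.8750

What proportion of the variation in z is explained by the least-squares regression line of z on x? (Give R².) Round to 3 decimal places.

R² = Sxy²/(Sxx·Syy) = (130)²/(150·135.875) = 0.829193

0.829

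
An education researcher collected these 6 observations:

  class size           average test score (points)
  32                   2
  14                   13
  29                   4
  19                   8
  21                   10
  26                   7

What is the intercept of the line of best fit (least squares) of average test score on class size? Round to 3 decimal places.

n = 6, Σx = 141, Σy = 44, Σxy = 906, Σx² = 3539
Sxx = Σx² − (Σx)²/n = 3539 − 3313.5 = 225.5
Sxy = Σxy − (Σx)(Σy)/n = 906 − 1034 = -128
b = Sxy/Sxx = -128/225.5 = -0.567627
a = ȳ − b·x̄ = 7.333333 − (-0.567627)·23.5 = 20.672579

20.673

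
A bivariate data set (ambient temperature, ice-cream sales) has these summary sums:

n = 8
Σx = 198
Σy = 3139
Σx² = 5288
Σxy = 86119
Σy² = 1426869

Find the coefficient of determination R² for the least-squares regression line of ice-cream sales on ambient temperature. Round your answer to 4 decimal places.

Sxx = Σx² − (Σx)²/n = 5288 − 4900.5 = 387.5
Sxy = Σxy − (Σx)(Σy)/n = 86119 − 77690.25 = 8428.75
Syy = Σy² − (Σy)²/n = 1426869 − 1231665.125 = 195203.875
R² = Sxy²/(Sxx·Syy) = (8428.75)²/(387.5·195203.875) = 0.939218

0.9392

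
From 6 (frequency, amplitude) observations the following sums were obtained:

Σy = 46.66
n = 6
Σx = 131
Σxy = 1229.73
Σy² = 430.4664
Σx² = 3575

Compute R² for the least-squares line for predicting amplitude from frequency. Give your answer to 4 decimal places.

0.9211

Sxx = Σx² − (Σx)²/n = 3575 − 2860.166667 = 714.833333
Sxy = Σxy − (Σx)(Σy)/n = 1229.73 − 1018.743333 = 210.986667
Syy = Σy² − (Σy)²/n = 430.4664 − 362.859267 = 67.607133
R² = Sxy²/(Sxx·Syy) = (210.986667)²/(714.833333·67.607133) = 0.921113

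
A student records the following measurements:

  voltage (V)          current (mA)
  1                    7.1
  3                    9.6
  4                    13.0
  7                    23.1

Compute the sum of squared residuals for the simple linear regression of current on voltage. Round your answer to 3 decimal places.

n = 4, Σx = 15, Σy = 52.8, Σxy = 249.6, Σx² = 75, Σy² = 845.18
Sxx = Σx² − (Σx)²/n = 75 − 56.25 = 18.75
Sxy = Σxy − (Σx)(Σy)/n = 249.6 − 198 = 51.6
Syy = Σy² − (Σy)²/n = 845.18 − 696.96 = 148.22
b = Sxy/Sxx = 51.6/18.75 = 2.752
SSE = Syy − b·Sxy = 148.22 − 2.752·51.6 = 6.2168

6.217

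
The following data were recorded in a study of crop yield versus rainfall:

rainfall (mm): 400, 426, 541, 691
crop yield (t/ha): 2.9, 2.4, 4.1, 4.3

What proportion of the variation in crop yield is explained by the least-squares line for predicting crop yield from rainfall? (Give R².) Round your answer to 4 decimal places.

n = 4, Σx = 2058, Σy = 13.7, Σxy = 7371.8, Σx² = 1111638, Σy² = 49.47
Sxx = Σx² − (Σx)²/n = 1111638 − 1058841 = 52797
Sxy = Σxy − (Σx)(Σy)/n = 7371.8 − 7048.65 = 323.15
Syy = Σy² − (Σy)²/n = 49.47 − 46.9225 = 2.5475
R² = Sxy²/(Sxx·Syy) = (323.15)²/(52797·2.5475) = 0.776399

0.7764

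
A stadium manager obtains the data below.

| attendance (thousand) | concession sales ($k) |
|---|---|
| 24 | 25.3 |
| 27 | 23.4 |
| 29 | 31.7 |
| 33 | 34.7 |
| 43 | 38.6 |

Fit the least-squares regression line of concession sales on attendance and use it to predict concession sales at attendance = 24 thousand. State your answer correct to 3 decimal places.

n = 5, Σx = 156, Σy = 153.7, Σxy = 4963.2, Σx² = 5084
Sxx = Σx² − (Σx)²/n = 5084 − 4867.2 = 216.8
Sxy = Σxy − (Σx)(Σy)/n = 4963.2 − 4795.44 = 167.76
b = Sxy/Sxx = 167.76/216.8 = 0.773801
a = ȳ − b·x̄ = 30.74 − 0.773801·31.2 = 6.597417
ŷ(24) = a + b·24 = 6.597417 + 0.773801·24 = 25.168635

25.169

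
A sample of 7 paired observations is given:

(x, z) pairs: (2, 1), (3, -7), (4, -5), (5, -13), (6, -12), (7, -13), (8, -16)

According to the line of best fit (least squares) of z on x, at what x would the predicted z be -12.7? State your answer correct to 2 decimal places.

n = 7, Σx = 35, Σy = -65, Σxy = -395, Σx² = 203
Sxx = Σx² − (Σx)²/n = 203 − 175 = 28
Sxy = Σxy − (Σx)(Σy)/n = -395 − (-325) = -70
b = Sxy/Sxx = -70/28 = -2.5
a = ȳ − b·x̄ = -9.285714 − (-2.5)·5 = 3.214286
Set a + b·x = -12.7: x = (-12.7 − 3.214286) / (-2.5) = 6.365714

6.37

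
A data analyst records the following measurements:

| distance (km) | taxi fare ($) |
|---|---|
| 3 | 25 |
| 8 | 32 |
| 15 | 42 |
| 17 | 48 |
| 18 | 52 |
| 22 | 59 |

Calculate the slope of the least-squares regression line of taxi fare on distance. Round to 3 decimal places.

1.791

n = 6, Σx = 83, Σy = 258, Σxy = 4011, Σx² = 1395
Sxx = Σx² − (Σx)²/n = 1395 − 1148.166667 = 246.833333
Sxy = Σxy − (Σx)(Σy)/n = 4011 − 3569 = 442
b = Sxy/Sxx = 442/246.833333 = 1.790682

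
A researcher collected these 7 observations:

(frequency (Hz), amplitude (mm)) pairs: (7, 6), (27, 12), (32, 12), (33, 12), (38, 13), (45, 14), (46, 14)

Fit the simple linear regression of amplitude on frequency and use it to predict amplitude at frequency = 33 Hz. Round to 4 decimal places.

11.9431

n = 7, Σx = 228, Σy = 83, Σxy = 2914, Σx² = 8476
Sxx = Σx² − (Σx)²/n = 8476 − 7426.285714 = 1049.714286
Sxy = Σxy − (Σx)(Σy)/n = 2914 − 2703.428571 = 210.571429
b = Sxy/Sxx = 210.571429/1049.714286 = 0.200599
a = ȳ − b·x̄ = 11.857143 − 0.200599·32.571429 = 5.323353
ŷ(33) = a + b·33 = 5.323353 + 0.200599·33 = 11.943114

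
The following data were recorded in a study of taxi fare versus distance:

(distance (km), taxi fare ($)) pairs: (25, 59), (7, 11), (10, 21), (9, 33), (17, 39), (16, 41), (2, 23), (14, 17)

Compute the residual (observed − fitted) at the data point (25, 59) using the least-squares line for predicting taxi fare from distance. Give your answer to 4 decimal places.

n = 8, Σx = 100, Σy = 244, Σxy = 3662, Σx² = 1600
Sxx = Σx² − (Σx)²/n = 1600 − 1250 = 350
Sxy = Σxy − (Σx)(Σy)/n = 3662 − 3050 = 612
b = Sxy/Sxx = 612/350 = 1.748571
a = ȳ − b·x̄ = 30.5 − 1.748571·12.5 = 8.642857
ŷ(25) = 8.642857 + 1.748571·25 = 52.357143
residual = y − ŷ = 59 − 52.357143 = 6.642857

6.6429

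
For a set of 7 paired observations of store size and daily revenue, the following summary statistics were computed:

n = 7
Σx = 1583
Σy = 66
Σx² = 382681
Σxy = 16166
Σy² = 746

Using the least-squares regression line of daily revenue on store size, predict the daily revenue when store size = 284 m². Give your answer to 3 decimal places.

Sxx = Σx² − (Σx)²/n = 382681 − 357984.142857 = 24696.857143
Sxy = Σxy − (Σx)(Σy)/n = 16166 − 14925.428571 = 1240.571429
b = Sxy/Sxx = 1240.571429/24696.857143 = 0.050232
a = ȳ − b·x̄ = 9.428571 − 0.050232·226.142857 = -1.931027
ŷ(284) = a + b·284 = -1.931027 + 0.050232·284 = 12.334849

12.335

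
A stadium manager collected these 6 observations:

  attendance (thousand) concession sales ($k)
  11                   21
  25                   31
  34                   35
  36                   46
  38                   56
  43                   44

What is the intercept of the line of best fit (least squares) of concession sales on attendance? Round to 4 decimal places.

10.1431

n = 6, Σx = 187, Σy = 233, Σxy = 7872, Σx² = 6491
Sxx = Σx² − (Σx)²/n = 6491 − 5828.166667 = 662.833333
Sxy = Σxy − (Σx)(Σy)/n = 7872 − 7261.833333 = 610.166667
b = Sxy/Sxx = 610.166667/662.833333 = 0.920543
a = ȳ − b·x̄ = 38.833333 − 0.920543·31.166667 = 10.143073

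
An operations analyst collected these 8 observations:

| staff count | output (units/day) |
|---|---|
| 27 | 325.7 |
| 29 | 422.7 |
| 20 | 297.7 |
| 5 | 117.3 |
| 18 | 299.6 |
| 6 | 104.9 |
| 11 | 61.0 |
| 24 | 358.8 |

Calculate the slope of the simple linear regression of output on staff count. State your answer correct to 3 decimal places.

n = 8, Σx = 140, Σy = 1987.7, Σxy = 42897.1, Σx² = 3052
Sxx = Σx² − (Σx)²/n = 3052 − 2450 = 602
Sxy = Σxy − (Σx)(Σy)/n = 42897.1 − 34784.75 = 8112.35
b = Sxy/Sxx = 8112.35/602 = 13.475664

13.476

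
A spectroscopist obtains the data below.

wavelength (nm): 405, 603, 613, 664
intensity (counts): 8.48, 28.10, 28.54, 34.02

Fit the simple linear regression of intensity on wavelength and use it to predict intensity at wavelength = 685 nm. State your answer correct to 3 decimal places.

n = 4, Σx = 2285, Σy = 99.14, Σxy = 60463, Σx² = 1344299
Sxx = Σx² − (Σx)²/n = 1344299 − 1305306.25 = 38992.75
Sxy = Σxy − (Σx)(Σy)/n = 60463 − 56633.725 = 3829.275
b = Sxy/Sxx = 3829.275/38992.75 = 0.098205
a = ȳ − b·x̄ = 24.785 − 0.098205·571.25 = -31.314489
ŷ(685) = a + b·685 = -31.314489 + 0.098205·685 = 35.955795

35.956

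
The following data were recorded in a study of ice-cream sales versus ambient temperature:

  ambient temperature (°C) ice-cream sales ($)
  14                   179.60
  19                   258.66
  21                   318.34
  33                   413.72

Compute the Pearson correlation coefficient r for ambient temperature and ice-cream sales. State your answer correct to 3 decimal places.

0.969

n = 4, Σx = 87, Σy = 1170.32, Σxy = 27766.84, Σx² = 2087, Σy² = 371665.7496
Sxx = Σx² − (Σx)²/n = 2087 − 1892.25 = 194.75
Sxy = Σxy − (Σx)(Σy)/n = 27766.84 − 25454.46 = 2312.38
Syy = Σy² − (Σy)²/n = 371665.7496 − 342412.2256 = 29253.524
r = Sxy/√(Sxx·Syy) = 2312.38/√(5697123.799) = 2312.38/2386.864847 = 0.968794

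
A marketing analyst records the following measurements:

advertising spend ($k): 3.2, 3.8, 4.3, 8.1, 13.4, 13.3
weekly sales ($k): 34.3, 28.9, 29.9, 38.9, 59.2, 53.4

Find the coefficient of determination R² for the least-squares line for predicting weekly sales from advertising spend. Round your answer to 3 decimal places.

0.926

n = 6, Σx = 46.1, Σy = 244.6, Σxy = 2166.74, Σx² = 465.23, Σy² = 10775.12
Sxx = Σx² − (Σx)²/n = 465.23 − 354.201667 = 111.028333
Sxy = Σxy − (Σx)(Σy)/n = 2166.74 − 1879.343333 = 287.396667
Syy = Σy² − (Σy)²/n = 10775.12 − 9971.526667 = 803.593333
R² = Sxy²/(Sxx·Syy) = (287.396667)²/(111.028333·803.593333) = 0.925749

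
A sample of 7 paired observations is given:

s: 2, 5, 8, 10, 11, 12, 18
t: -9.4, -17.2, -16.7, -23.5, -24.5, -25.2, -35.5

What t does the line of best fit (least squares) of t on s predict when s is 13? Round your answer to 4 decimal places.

n = 7, Σx = 66, Σy = -152, Σxy = -1684.3, Σx² = 782
Sxx = Σx² − (Σx)²/n = 782 − 622.285714 = 159.714286
Sxy = Σxy − (Σx)(Σy)/n = -1684.3 − (-1433.142857) = -251.157143
b = Sxy/Sxx = -251.157143/159.714286 = -1.572540
a = ȳ − b·x̄ = -21.714286 − (-1.572540)·9.428571 = -6.887478
ŷ(13) = a + b·13 = -6.887478 + (-1.572540)·13 = -27.330501

-27.3305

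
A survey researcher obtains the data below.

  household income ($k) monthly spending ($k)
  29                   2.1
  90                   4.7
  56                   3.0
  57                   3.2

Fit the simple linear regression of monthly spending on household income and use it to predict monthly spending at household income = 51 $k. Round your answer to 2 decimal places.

2.95

n = 4, Σx = 232, Σy = 13, Σxy = 834.3, Σx² = 15326
Sxx = Σx² − (Σx)²/n = 15326 − 13456 = 1870
Sxy = Σxy − (Σx)(Σy)/n = 834.3 − 754 = 80.3
b = Sxy/Sxx = 80.3/1870 = 0.042941
a = ȳ − b·x̄ = 3.25 − 0.042941·58 = 0.759412
ŷ(51) = a + b·51 = 0.759412 + 0.042941·51 = 2.949412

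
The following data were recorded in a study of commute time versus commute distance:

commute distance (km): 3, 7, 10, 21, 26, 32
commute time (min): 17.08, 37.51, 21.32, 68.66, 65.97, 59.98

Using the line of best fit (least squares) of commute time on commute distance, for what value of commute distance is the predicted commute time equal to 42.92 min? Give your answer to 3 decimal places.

15.235

n = 6, Σx = 99, Σy = 270.52, Σxy = 5603.45, Σx² = 2299
Sxx = Σx² − (Σx)²/n = 2299 − 1633.5 = 665.5
Sxy = Σxy − (Σx)(Σy)/n = 5603.45 − 4463.58 = 1139.87
b = Sxy/Sxx = 1139.87/665.5 = 1.712802
a = ȳ − b·x̄ = 45.086667 − 1.712802·16.5 = 16.825427
Set a + b·x = 42.92: x = (42.92 − 16.825427) / 1.712802 = 15.235017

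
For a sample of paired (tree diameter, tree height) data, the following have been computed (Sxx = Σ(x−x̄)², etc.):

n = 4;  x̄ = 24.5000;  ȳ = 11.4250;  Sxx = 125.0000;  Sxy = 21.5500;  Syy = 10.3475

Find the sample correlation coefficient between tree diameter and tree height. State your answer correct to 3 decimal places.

0.599

r = Sxy/√(Sxx·Syy) = 21.55/√(1293.4375) = 21.55/35.964392 = 0.599204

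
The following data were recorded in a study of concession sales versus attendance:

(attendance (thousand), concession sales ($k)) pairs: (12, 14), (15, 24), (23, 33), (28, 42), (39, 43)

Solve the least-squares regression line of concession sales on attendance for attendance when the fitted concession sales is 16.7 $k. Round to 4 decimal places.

9.6226

n = 5, Σx = 117, Σy = 156, Σxy = 4140, Σx² = 3203
Sxx = Σx² − (Σx)²/n = 3203 − 2737.8 = 465.2
Sxy = Σxy − (Σx)(Σy)/n = 4140 − 3650.4 = 489.6
b = Sxy/Sxx = 489.6/465.2 = 1.052451
a = ȳ − b·x̄ = 31.2 − 1.052451·23.4 = 6.572657
Set a + b·x = 16.7: x = (16.7 − 6.572657) / 1.052451 = 9.622631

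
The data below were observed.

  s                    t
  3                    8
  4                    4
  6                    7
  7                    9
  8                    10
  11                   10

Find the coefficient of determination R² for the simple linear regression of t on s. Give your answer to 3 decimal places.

n = 6, Σx = 39, Σy = 48, Σxy = 335, Σx² = 295, Σy² = 410
Sxx = Σx² − (Σx)²/n = 295 − 253.5 = 41.5
Sxy = Σxy − (Σx)(Σy)/n = 335 − 312 = 23
Syy = Σy² − (Σy)²/n = 410 − 384 = 26
R² = Sxy²/(Sxx·Syy) = (23)²/(41.5·26) = 0.490269

0.490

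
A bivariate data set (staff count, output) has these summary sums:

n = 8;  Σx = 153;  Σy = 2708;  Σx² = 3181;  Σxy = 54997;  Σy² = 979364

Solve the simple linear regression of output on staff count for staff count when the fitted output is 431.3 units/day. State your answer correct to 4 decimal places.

26.5014

Sxx = Σx² − (Σx)²/n = 3181 − 2926.125 = 254.875
Sxy = Σxy − (Σx)(Σy)/n = 54997 − 51790.5 = 3206.5
b = Sxy/Sxx = 3206.5/254.875 = 12.580677
a = ȳ − b·x̄ = 338.5 − 12.580677·19.125 = 97.894556
Set a + b·x = 431.3: x = (431.3 − 97.894556) / 12.580677 = 26.501392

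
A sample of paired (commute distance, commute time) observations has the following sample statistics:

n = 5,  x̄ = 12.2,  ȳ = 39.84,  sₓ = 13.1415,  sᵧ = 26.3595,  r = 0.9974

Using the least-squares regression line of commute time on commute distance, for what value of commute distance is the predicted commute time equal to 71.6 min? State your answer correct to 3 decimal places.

b = r · sᵧ/sₓ = 0.9974 · 26.3595/13.1415 = 2.000606
a = ȳ − b·x̄ = 39.84 − 2.000606·12.2 = 15.432605
Set a + b·x = 71.6: x = (71.6 − 15.432605) / 2.000606 = 28.075189

28.075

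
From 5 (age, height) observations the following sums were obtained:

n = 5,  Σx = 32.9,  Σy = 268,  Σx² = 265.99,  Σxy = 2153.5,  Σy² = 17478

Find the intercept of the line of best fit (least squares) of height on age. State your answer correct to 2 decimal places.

Sxx = Σx² − (Σx)²/n = 265.99 − 216.482 = 49.508
Sxy = Σxy − (Σx)(Σy)/n = 2153.5 − 1763.44 = 390.06
b = Sxy/Sxx = 390.06/49.508 = 7.878727
a = ȳ − b·x̄ = 53.6 − 7.878727·6.58 = 1.757979

1.76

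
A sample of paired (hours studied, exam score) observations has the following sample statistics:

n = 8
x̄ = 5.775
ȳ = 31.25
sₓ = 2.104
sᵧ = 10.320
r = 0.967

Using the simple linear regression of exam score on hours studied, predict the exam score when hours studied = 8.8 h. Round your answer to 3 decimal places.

b = r · sᵧ/sₓ = 0.967 · 10.32/2.104 = 4.743080
a = ȳ − b·x̄ = 31.25 − 4.743080·5.775 = 3.858714
ŷ(8.8) = a + b·8.8 = 3.858714 + 4.743080·8.8 = 45.597817

45.598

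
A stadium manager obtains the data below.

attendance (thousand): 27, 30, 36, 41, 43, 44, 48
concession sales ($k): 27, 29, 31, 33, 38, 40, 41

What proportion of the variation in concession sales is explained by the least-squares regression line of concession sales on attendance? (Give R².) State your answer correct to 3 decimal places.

n = 7, Σx = 269, Σy = 239, Σxy = 9430, Σx² = 10695, Σy² = 8345
Sxx = Σx² − (Σx)²/n = 10695 − 10337.285714 = 357.714286
Sxy = Σxy − (Σx)(Σy)/n = 9430 − 9184.428571 = 245.571429
Syy = Σy² − (Σy)²/n = 8345 − 8160.142857 = 184.857143
R² = Sxy²/(Sxx·Syy) = (245.571429)²/(357.714286·184.857143) = 0.911975

0.912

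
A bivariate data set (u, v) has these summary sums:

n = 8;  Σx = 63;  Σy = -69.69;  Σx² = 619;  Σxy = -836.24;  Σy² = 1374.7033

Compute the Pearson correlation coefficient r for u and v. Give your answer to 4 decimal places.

-0.9359

Sxx = Σx² − (Σx)²/n = 619 − 496.125 = 122.875
Sxy = Σxy − (Σx)(Σy)/n = -836.24 − (-548.80875) = -287.43125
Syy = Σy² − (Σy)²/n = 1374.7033 − 607.087013 = 767.616287
r = Sxy/√(Sxx·Syy) = -287.43125/√(94320.851327) = -287.43125/307.116999 = -0.935901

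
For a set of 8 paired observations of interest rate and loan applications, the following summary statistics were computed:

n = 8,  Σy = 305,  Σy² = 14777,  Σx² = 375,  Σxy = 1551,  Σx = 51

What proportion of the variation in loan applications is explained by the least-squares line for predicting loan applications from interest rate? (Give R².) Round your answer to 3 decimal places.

Sxx = Σx² − (Σx)²/n = 375 − 325.125 = 49.875
Sxy = Σxy − (Σx)(Σy)/n = 1551 − 1944.375 = -393.375
Syy = Σy² − (Σy)²/n = 14777 − 11628.125 = 3148.875
R² = Sxy²/(Sxx·Syy) = (-393.375)²/(49.875·3148.875) = 0.985315

0.985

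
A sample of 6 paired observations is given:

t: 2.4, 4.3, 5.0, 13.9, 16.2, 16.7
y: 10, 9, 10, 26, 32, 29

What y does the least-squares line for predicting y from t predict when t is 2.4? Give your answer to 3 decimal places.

7.424

n = 6, Σx = 58.5, Σy = 116, Σxy = 1476.8, Σx² = 783.79
Sxx = Σx² − (Σx)²/n = 783.79 − 570.375 = 213.415
Sxy = Σxy − (Σx)(Σy)/n = 1476.8 − 1131 = 345.8
b = Sxy/Sxx = 345.8/213.415 = 1.620317
a = ȳ − b·x̄ = 19.333333 − 1.620317·9.75 = 3.535240
ŷ(2.4) = a + b·2.4 = 3.535240 + 1.620317·2.4 = 7.424002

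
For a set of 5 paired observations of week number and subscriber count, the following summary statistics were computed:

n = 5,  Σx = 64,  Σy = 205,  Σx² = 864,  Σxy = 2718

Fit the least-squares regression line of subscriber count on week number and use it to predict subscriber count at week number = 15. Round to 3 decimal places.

Sxx = Σx² − (Σx)²/n = 864 − 819.2 = 44.8
Sxy = Σxy − (Σx)(Σy)/n = 2718 − 2624 = 94
b = Sxy/Sxx = 94/44.8 = 2.098214
a = ȳ − b·x̄ = 41 − 2.098214·12.8 = 14.142857
ŷ(15) = a + b·15 = 14.142857 + 2.098214·15 = 45.616071

45.616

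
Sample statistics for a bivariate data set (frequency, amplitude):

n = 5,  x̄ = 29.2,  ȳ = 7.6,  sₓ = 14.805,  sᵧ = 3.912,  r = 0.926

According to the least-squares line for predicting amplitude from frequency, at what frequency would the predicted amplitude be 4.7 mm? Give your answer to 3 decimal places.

17.348

b = r · sᵧ/sₓ = 0.926 · 3.912/14.805 = 0.244682
a = ȳ − b·x̄ = 7.6 − 0.244682·29.2 = 0.455295
Set a + b·x = 4.7: x = (4.7 − 0.455295) / 0.244682 = 17.347865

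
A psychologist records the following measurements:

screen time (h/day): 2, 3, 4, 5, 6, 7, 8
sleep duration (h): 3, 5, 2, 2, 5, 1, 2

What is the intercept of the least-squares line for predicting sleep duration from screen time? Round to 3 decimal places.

n = 7, Σx = 35, Σy = 20, Σxy = 92, Σx² = 203
Sxx = Σx² − (Σx)²/n = 203 − 175 = 28
Sxy = Σxy − (Σx)(Σy)/n = 92 − 100 = -8
b = Sxy/Sxx = -8/28 = -0.285714
a = ȳ − b·x̄ = 2.857143 − (-0.285714)·5 = 4.285714

4.286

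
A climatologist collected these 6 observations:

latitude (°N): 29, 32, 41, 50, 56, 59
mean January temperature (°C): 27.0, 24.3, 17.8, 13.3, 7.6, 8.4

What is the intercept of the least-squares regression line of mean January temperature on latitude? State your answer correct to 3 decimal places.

44.996

n = 6, Σx = 267, Σy = 98.4, Σxy = 3876.6, Σx² = 12663
Sxx = Σx² − (Σx)²/n = 12663 − 11881.5 = 781.5
Sxy = Σxy − (Σx)(Σy)/n = 3876.6 − 4378.8 = -502.2
b = Sxy/Sxx = -502.2/781.5 = -0.642610
a = ȳ − b·x̄ = 16.4 − (-0.642610)·44.5 = 44.996161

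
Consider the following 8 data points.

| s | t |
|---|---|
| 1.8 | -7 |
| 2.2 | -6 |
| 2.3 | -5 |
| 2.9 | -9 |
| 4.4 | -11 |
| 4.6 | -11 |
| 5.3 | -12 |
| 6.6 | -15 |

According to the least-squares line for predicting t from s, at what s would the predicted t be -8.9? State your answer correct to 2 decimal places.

n = 8, Σx = 30.1, Σy = -76, Σxy = -325, Σx² = 133.95
Sxx = Σx² − (Σx)²/n = 133.95 − 113.25125 = 20.69875
Sxy = Σxy − (Σx)(Σy)/n = -325 − (-285.95) = -39.05
b = Sxy/Sxx = -39.05/20.69875 = -1.886587
a = ȳ − b·x̄ = -9.5 − (-1.886587)·3.7625 = -2.401715
Set a + b·x = -8.9: x = (-8.9 − (-2.401715)) / (-1.886587) = 3.444465

3.44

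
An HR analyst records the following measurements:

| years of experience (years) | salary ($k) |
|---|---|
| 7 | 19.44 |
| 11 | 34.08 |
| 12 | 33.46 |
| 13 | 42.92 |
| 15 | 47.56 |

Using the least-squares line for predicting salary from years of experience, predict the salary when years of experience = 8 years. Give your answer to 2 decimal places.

n = 5, Σx = 58, Σy = 177.46, Σxy = 2183.84, Σx² = 708
Sxx = Σx² − (Σx)²/n = 708 − 672.8 = 35.2
Sxy = Σxy − (Σx)(Σy)/n = 2183.84 − 2058.536 = 125.304
b = Sxy/Sxx = 125.304/35.2 = 3.559773
a = ȳ − b·x̄ = 35.492 − 3.559773·11.6 = -5.801364
ŷ(8) = a + b·8 = -5.801364 + 3.559773·8 = 22.676818

22.68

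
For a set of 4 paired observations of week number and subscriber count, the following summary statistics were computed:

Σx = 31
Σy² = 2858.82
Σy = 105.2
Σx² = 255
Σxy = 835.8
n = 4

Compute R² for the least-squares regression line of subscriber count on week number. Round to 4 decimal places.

0.3095

Sxx = Σx² − (Σx)²/n = 255 − 240.25 = 14.75
Sxy = Σxy − (Σx)(Σy)/n = 835.8 − 815.3 = 20.5
Syy = Σy² − (Σy)²/n = 2858.82 − 2766.76 = 92.06
R² = Sxy²/(Sxx·Syy) = (20.5)²/(14.75·92.06) = 0.309489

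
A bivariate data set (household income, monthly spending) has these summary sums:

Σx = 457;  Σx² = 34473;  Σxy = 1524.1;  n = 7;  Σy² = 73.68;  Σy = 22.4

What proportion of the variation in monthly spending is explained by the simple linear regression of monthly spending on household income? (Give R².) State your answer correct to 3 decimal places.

0.410

Sxx = Σx² − (Σx)²/n = 34473 − 29835.571429 = 4637.428571
Sxy = Σxy − (Σx)(Σy)/n = 1524.1 − 1462.4 = 61.7
Syy = Σy² − (Σy)²/n = 73.68 − 71.68 = 2
R² = Sxy²/(Sxx·Syy) = (61.7)²/(4637.428571·2) = 0.410453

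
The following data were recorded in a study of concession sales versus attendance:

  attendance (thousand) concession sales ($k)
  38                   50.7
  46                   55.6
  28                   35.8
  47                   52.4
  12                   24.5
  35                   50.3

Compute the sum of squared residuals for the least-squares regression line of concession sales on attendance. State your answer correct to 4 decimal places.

n = 6, Σx = 206, Σy = 269.3, Σxy = 10003.9, Σx² = 7922, Σy² = 12819.59
Sxx = Σx² − (Σx)²/n = 7922 − 7072.666667 = 849.333333
Sxy = Σxy − (Σx)(Σy)/n = 10003.9 − 9245.966667 = 757.933333
Syy = Σy² − (Σy)²/n = 12819.59 − 12087.081667 = 732.508333
b = Sxy/Sxx = 757.933333/849.333333 = 0.892386
SSE = Syy − b·Sxy = 732.508333 − 0.892386·757.933333 = 56.139097

56.1391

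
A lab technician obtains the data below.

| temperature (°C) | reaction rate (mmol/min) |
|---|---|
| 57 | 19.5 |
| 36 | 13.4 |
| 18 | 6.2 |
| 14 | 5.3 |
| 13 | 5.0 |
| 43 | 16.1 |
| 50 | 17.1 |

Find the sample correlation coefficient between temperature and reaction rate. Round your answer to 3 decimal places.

0.996

n = 7, Σx = 231, Σy = 82.6, Σxy = 3392, Σx² = 9583, Σy² = 1202.96
Sxx = Σx² − (Σx)²/n = 9583 − 7623 = 1960
Sxy = Σxy − (Σx)(Σy)/n = 3392 − 2725.8 = 666.2
Syy = Σy² − (Σy)²/n = 1202.96 − 974.68 = 228.28
r = Sxy/√(Sxx·Syy) = 666.2/√(447428.8) = 666.2/668.901189 = 0.995962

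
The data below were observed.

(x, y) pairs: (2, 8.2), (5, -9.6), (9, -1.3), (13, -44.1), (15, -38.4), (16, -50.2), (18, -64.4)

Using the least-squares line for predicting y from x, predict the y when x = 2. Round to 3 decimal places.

n = 7, Σx = 78, Σy = -199.8, Σxy = -3155, Σx² = 1084
Sxx = Σx² − (Σx)²/n = 1084 − 869.142857 = 214.857143
Sxy = Σxy − (Σx)(Σy)/n = -3155 − (-2226.342857) = -928.657143
b = Sxy/Sxx = -928.657143/214.857143 = -4.322207
a = ȳ − b·x̄ = -28.542857 − (-4.322207)·11.142857 = 19.618883
ŷ(2) = a + b·2 = 19.618883 + (-4.322207)·2 = 10.974468

10.974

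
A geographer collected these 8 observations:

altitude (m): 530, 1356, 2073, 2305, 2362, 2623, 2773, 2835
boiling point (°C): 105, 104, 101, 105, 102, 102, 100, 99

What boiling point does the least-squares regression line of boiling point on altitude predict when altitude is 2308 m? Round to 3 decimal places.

n = 8, Σx = 16857, Σy = 818, Σxy = 1714507, Σx² = 39915917
Sxx = Σx² − (Σx)²/n = 39915917 − 35519806.125 = 4396110.875
Sxy = Σxy − (Σx)(Σy)/n = 1714507 − 1723628.25 = -9121.25
b = Sxy/Sxx = -9121.25/4396110.875 = -0.002075
a = ȳ − b·x̄ = 102.25 − (-0.002075)·2107.125 = 106.621958
ŷ(2308) = a + b·2308 = 106.621958 + (-0.002075)·2308 = 101.833215

101.833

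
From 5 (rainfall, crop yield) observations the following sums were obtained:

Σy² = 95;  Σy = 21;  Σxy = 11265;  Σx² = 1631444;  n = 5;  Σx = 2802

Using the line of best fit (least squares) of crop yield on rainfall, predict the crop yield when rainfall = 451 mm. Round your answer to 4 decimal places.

Sxx = Σx² − (Σx)²/n = 1631444 − 1570240.8 = 61203.2
Sxy = Σxy − (Σx)(Σy)/n = 11265 − 11768.4 = -503.4
b = Sxy/Sxx = -503.4/61203.2 = -0.008225
a = ȳ − b·x̄ = 4.2 − (-0.008225)·560.4 = 8.809324
ŷ(451) = a + b·451 = 8.809324 + (-0.008225)·451 = 5.099822

5.0998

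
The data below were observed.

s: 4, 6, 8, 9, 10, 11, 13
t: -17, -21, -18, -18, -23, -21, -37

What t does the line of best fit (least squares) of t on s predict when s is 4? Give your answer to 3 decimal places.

-14.379

n = 7, Σx = 61, Σy = -155, Σxy = -1442, Σx² = 587
Sxx = Σx² − (Σx)²/n = 587 − 531.571429 = 55.428571
Sxy = Σxy − (Σx)(Σy)/n = -1442 − (-1350.714286) = -91.285714
b = Sxy/Sxx = -91.285714/55.428571 = -1.646907
a = ȳ − b·x̄ = -22.142857 − (-1.646907)·8.714286 = -7.791237
ŷ(4) = a + b·4 = -7.791237 + (-1.646907)·4 = -14.378866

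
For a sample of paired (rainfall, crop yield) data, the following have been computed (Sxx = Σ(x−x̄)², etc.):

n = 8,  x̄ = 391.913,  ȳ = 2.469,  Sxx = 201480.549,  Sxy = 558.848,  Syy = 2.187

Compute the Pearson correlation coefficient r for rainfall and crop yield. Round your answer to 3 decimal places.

r = Sxy/√(Sxx·Syy) = 558.848/√(440637.960663) = 558.848/663.805665 = 0.841885

0.842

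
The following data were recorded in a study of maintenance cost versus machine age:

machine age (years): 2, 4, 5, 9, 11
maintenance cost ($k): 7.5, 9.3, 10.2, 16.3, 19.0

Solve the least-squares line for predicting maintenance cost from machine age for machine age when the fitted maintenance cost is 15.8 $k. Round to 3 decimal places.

8.720

n = 5, Σx = 31, Σy = 62.3, Σxy = 458.9, Σx² = 247
Sxx = Σx² − (Σx)²/n = 247 − 192.2 = 54.8
Sxy = Σxy − (Σx)(Σy)/n = 458.9 − 386.26 = 72.64
b = Sxy/Sxx = 72.64/54.8 = 1.325547
a = ȳ − b·x̄ = 12.46 − 1.325547·6.2 = 4.241606
Set a + b·x = 15.8: x = (15.8 − 4.241606) / 1.325547 = 8.719714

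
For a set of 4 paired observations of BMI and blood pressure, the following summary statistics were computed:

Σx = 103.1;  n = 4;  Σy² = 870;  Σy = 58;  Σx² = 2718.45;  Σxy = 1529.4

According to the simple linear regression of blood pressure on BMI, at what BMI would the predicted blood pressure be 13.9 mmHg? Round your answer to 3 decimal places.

Sxx = Σx² − (Σx)²/n = 2718.45 − 2657.4025 = 61.0475
Sxy = Σxy − (Σx)(Σy)/n = 1529.4 − 1494.95 = 34.45
b = Sxy/Sxx = 34.45/61.0475 = 0.564315
a = ȳ − b·x̄ = 14.5 − 0.564315·25.775 = -0.045211
Set a + b·x = 13.9: x = (13.9 − (-0.045211)) / 0.564315 = 24.711763

24.712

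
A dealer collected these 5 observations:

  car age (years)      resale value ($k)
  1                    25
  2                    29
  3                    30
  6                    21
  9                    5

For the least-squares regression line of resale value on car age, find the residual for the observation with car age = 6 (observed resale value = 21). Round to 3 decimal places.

n = 5, Σx = 21, Σy = 110, Σxy = 344, Σx² = 131
Sxx = Σx² − (Σx)²/n = 131 − 88.2 = 42.8
Sxy = Σxy − (Σx)(Σy)/n = 344 − 462 = -118
b = Sxy/Sxx = -118/42.8 = -2.757009
a = ȳ − b·x̄ = 22 − (-2.757009)·4.2 = 33.579439
ŷ(6) = 33.579439 + (-2.757009)·6 = 17.037383
residual = y − ŷ = 21 − 17.037383 = 3.962617

3.963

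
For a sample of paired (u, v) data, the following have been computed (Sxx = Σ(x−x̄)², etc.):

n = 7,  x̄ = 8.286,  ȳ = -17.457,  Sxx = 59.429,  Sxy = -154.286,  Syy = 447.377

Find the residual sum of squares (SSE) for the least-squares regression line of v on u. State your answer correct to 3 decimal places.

46.829

b = Sxy/Sxx = -154.286/59.429 = -2.596140
SSE = Syy − b·Sxy = 447.377 − (-2.596140)·(-154.286) = 46.828955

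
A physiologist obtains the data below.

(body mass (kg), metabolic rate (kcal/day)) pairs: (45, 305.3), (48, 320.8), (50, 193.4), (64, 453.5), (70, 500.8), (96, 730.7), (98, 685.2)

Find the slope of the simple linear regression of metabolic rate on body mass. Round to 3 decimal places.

8.655

n = 7, Σx = 471, Σy = 3189.7, Σxy = 240183.7, Σx² = 34645
Sxx = Σx² − (Σx)²/n = 34645 − 31691.571429 = 2953.428571
Sxy = Σxy − (Σx)(Σy)/n = 240183.7 − 214621.242857 = 25562.457143
b = Sxy/Sxx = 25562.457143/2953.428571 = 8.655180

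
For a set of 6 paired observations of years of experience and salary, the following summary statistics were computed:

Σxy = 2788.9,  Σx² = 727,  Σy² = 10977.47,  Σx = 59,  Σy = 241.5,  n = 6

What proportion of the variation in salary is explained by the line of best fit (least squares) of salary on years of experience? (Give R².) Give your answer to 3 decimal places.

0.929

Sxx = Σx² − (Σx)²/n = 727 − 580.166667 = 146.833333
Sxy = Σxy − (Σx)(Σy)/n = 2788.9 − 2374.75 = 414.15
Syy = Σy² − (Σy)²/n = 10977.47 − 9720.375 = 1257.095
R² = Sxy²/(Sxx·Syy) = (414.15)²/(146.833333·1257.095) = 0.929229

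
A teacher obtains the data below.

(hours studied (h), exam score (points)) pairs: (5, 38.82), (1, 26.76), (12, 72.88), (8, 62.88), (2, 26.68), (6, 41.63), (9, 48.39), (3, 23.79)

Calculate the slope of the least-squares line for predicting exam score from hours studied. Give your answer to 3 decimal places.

4.452

n = 8, Σx = 46, Σy = 341.83, Σxy = 2408.48, Σx² = 364
Sxx = Σx² − (Σx)²/n = 364 − 264.5 = 99.5
Sxy = Σxy − (Σx)(Σy)/n = 2408.48 − 1965.5225 = 442.9575
b = Sxy/Sxx = 442.9575/99.5 = 4.451834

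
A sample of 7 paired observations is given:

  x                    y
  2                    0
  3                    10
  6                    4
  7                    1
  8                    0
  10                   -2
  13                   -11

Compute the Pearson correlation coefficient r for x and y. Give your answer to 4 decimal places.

n = 7, Σx = 49, Σy = 2, Σxy = -102, Σx² = 431, Σy² = 242
Sxx = Σx² − (Σx)²/n = 431 − 343 = 88
Sxy = Σxy − (Σx)(Σy)/n = -102 − 14 = -116
Syy = Σy² − (Σy)²/n = 242 − 0.571429 = 241.428571
r = Sxy/√(Sxx·Syy) = -116/√(21245.714286) = -116/145.759097 = -0.795834

-0.7958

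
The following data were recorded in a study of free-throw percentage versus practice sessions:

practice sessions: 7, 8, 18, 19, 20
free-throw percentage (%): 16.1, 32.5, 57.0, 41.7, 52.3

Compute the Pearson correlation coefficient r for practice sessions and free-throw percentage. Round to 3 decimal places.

n = 5, Σx = 72, Σy = 199.6, Σxy = 3237, Σx² = 1198, Σy² = 9038.64
Sxx = Σx² − (Σx)²/n = 1198 − 1036.8 = 161.2
Sxy = Σxy − (Σx)(Σy)/n = 3237 − 2874.24 = 362.76
Syy = Σy² − (Σy)²/n = 9038.64 − 7968.032 = 1070.608
r = Sxy/√(Sxx·Syy) = 362.76/√(172582.0096) = 362.76/415.429909 = 0.873216

0.873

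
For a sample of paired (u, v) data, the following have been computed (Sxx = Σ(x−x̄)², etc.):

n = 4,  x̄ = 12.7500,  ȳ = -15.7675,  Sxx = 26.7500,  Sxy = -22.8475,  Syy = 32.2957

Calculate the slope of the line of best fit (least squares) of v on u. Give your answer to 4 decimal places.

-0.8541

b = Sxy/Sxx = -22.8475/26.75 = -0.854112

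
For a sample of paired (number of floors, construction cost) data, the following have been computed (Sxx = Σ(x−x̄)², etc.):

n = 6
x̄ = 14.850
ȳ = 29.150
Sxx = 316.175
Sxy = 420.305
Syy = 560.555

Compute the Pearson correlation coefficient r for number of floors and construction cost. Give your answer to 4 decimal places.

r = Sxy/√(Sxx·Syy) = 420.305/√(177233.477125) = 420.305/420.991065 = 0.998370

0.9984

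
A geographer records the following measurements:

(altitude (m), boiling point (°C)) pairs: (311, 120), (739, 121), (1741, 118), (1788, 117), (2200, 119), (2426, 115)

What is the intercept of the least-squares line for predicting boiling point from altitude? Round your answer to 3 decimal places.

121.466

n = 6, Σx = 9205, Σy = 710, Σxy = 1082163, Σx² = 17596343
Sxx = Σx² − (Σx)²/n = 17596343 − 14122004.166667 = 3474338.833333
Sxy = Σxy − (Σx)(Σy)/n = 1082163 − 1089258.333333 = -7095.333333
b = Sxy/Sxx = -7095.333333/3474338.833333 = -0.002042
a = ȳ − b·x̄ = 118.333333 − (-0.002042)·1534.166667 = 121.466426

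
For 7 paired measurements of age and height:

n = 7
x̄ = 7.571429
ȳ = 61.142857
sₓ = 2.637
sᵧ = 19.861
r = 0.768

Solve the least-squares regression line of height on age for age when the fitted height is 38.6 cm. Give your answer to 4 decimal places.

3.6742

b = r · sᵧ/sₓ = 0.768 · 19.861/2.637 = 5.784319
a = ȳ − b·x̄ = 61.142857 − 5.784319·7.571429 = 17.347300
Set a + b·x = 38.6: x = (38.6 − 17.347300) / 5.784319 = 3.674193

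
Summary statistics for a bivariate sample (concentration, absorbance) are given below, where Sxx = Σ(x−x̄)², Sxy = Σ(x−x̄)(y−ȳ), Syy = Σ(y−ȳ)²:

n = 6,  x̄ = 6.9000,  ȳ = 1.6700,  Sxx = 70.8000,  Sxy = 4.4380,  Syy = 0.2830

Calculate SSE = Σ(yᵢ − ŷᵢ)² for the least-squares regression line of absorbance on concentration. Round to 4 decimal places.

b = Sxy/Sxx = 4.438/70.8 = 0.062684
SSE = Syy − b·Sxy = 0.283 − 0.062684·4.438 = 0.004810

0.0048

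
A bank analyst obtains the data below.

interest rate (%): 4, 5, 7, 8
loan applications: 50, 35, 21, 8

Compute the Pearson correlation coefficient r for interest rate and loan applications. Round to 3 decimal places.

-0.989

n = 4, Σx = 24, Σy = 114, Σxy = 586, Σx² = 154, Σy² = 4230
Sxx = Σx² − (Σx)²/n = 154 − 144 = 10
Sxy = Σxy − (Σx)(Σy)/n = 586 − 684 = -98
Syy = Σy² − (Σy)²/n = 4230 − 3249 = 981
r = Sxy/√(Sxx·Syy) = -98/√(9810) = -98/99.045444 = -0.989445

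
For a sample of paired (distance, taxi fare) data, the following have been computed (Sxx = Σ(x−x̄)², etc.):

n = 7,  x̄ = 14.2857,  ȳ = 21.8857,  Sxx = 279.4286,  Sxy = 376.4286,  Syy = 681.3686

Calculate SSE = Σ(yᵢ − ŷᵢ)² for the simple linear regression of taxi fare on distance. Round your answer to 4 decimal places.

174.2677

b = Sxy/Sxx = 376.4286/279.4286 = 1.347137
SSE = Syy − b·Sxy = 681.3686 − 1.347137·376.4286 = 174.267713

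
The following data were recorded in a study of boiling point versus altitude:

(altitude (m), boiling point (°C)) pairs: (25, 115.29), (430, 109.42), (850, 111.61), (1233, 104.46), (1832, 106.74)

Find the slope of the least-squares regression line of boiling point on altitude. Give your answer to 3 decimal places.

-0.005

n = 5, Σx = 4370, Σy = 547.52, Σxy = 469148.21, Σx² = 5784538
Sxx = Σx² − (Σx)²/n = 5784538 − 3819380 = 1965158
Sxy = Σxy − (Σx)(Σy)/n = 469148.21 − 478532.48 = -9384.27
b = Sxy/Sxx = -9384.27/1965158 = -0.004775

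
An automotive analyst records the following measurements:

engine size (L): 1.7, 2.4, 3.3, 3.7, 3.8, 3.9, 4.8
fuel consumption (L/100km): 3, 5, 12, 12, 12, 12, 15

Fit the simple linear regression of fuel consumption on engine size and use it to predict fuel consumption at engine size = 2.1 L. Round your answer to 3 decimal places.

n = 7, Σx = 23.6, Σy = 71, Σxy = 265.5, Σx² = 85.92
Sxx = Σx² − (Σx)²/n = 85.92 − 79.565714 = 6.354286
Sxy = Σxy − (Σx)(Σy)/n = 265.5 − 239.371429 = 26.128571
b = Sxy/Sxx = 26.128571/6.354286 = 4.111960
a = ȳ − b·x̄ = 10.142857 − 4.111960·3.371429 = -3.720324
ŷ(2.1) = a + b·2.1 = -3.720324 + 4.111960·2.1 = 4.914793

4.915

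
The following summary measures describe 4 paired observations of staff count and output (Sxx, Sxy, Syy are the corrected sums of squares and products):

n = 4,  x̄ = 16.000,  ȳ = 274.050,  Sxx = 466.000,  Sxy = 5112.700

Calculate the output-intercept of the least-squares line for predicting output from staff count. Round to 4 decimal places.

b = Sxy/Sxx = 5112.7/466 = 10.971459
a = ȳ − b·x̄ = 274.05 − 10.971459·16 = 98.506652

98.5067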